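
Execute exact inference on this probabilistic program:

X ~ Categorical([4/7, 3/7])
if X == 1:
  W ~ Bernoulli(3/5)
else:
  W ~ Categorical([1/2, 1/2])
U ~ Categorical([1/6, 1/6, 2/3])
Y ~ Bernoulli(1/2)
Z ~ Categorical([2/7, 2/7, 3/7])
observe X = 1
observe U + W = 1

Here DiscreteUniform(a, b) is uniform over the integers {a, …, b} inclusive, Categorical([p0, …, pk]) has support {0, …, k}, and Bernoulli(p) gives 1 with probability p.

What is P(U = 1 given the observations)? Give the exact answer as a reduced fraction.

Enumerate traces; 12 have nonzero weight after conditioning:
  (X=1, W=0, U=1, Y=0, Z=0) weight 1/245
  (X=1, W=0, U=1, Y=0, Z=1) weight 1/245
  (X=1, W=0, U=1, Y=0, Z=2) weight 3/490
  (X=1, W=0, U=1, Y=1, Z=0) weight 1/245
  (X=1, W=0, U=1, Y=1, Z=1) weight 1/245
  (X=1, W=0, U=1, Y=1, Z=2) weight 3/490
  (X=1, W=1, U=0, Y=0, Z=0) weight 3/490
  (X=1, W=1, U=0, Y=0, Z=1) weight 3/490
  … 4 more
Group by U:
  weight(U=0) = 3/70
  weight(U=1) = 1/35
Total weight = 3/70 + 1/35 = 1/14
P(U=0 | obs) = 3/70 / 1/14 = 3/5
P(U=1 | obs) = 1/35 / 1/14 = 2/5

P(U = 1 | obs) = 2/5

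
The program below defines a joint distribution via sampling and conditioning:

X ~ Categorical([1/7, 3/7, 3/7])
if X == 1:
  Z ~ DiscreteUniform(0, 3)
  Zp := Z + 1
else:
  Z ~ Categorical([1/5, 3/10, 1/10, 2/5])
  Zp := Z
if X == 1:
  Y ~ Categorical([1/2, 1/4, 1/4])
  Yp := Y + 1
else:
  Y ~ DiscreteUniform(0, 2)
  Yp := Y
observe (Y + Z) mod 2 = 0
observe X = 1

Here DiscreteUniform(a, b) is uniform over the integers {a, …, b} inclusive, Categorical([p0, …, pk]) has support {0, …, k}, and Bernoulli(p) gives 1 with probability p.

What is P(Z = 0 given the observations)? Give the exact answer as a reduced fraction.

P(Z = 0 | obs) = 3/8

Enumerate traces; 6 have nonzero weight after conditioning:
  (X=1, Z=0, Y=0) weight 3/56
  (X=1, Z=0, Y=2) weight 3/112
  (X=1, Z=1, Y=1) weight 3/112
  (X=1, Z=2, Y=0) weight 3/56
  (X=1, Z=2, Y=2) weight 3/112
  (X=1, Z=3, Y=1) weight 3/112
Group by Z:
  weight(Z=0) = 9/112
  weight(Z=1) = 3/112
  weight(Z=2) = 9/112
  weight(Z=3) = 3/112
Total weight = 9/112 + 3/112 + 9/112 + 3/112 = 3/14
P(Z=0 | obs) = 9/112 / 3/14 = 3/8
P(Z=1 | obs) = 3/112 / 3/14 = 1/8
P(Z=2 | obs) = 9/112 / 3/14 = 3/8
P(Z=3 | obs) = 3/112 / 3/14 = 1/8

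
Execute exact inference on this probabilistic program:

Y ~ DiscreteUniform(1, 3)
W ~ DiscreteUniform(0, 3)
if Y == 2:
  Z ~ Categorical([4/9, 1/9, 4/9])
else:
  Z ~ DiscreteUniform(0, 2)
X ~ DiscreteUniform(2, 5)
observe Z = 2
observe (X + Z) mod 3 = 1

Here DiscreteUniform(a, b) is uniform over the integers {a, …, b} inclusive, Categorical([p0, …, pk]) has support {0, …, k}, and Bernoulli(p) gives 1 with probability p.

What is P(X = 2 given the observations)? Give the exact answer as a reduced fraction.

Enumerate traces; 24 have nonzero weight after conditioning:
  (Y=1, W=0, Z=2, X=2) weight 1/144
  (Y=1, W=0, Z=2, X=5) weight 1/144
  (Y=1, W=1, Z=2, X=2) weight 1/144
  (Y=1, W=1, Z=2, X=5) weight 1/144
  (Y=1, W=2, Z=2, X=2) weight 1/144
  (Y=1, W=2, Z=2, X=5) weight 1/144
  (Y=1, W=3, Z=2, X=2) weight 1/144
  (Y=1, W=3, Z=2, X=5) weight 1/144
  … 16 more
Group by X:
  weight(X=2) = 5/54
  weight(X=5) = 5/54
Total weight = 5/54 + 5/54 = 5/27
P(X=2 | obs) = 5/54 / 5/27 = 1/2
P(X=5 | obs) = 5/54 / 5/27 = 1/2

P(X = 2 | obs) = 1/2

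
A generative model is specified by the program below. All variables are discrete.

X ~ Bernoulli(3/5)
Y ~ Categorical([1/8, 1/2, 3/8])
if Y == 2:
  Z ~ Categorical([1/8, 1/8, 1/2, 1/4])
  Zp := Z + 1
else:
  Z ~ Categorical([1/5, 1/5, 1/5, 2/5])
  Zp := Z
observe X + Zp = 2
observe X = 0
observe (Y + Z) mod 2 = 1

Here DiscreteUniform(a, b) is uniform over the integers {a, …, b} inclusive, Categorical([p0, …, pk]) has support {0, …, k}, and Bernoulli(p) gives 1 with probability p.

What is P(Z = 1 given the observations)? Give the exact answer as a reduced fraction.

P(Z = 1 | obs) = 15/47

Enumerate traces; 2 have nonzero weight after conditioning:
  (X=0, Y=1, Z=2) weight 1/25
  (X=0, Y=2, Z=1) weight 3/160
Group by Z:
  weight(Z=1) = 3/160
  weight(Z=2) = 1/25
Total weight = 3/160 + 1/25 = 47/800
P(Z=1 | obs) = 3/160 / 47/800 = 15/47
P(Z=2 | obs) = 1/25 / 47/800 = 32/47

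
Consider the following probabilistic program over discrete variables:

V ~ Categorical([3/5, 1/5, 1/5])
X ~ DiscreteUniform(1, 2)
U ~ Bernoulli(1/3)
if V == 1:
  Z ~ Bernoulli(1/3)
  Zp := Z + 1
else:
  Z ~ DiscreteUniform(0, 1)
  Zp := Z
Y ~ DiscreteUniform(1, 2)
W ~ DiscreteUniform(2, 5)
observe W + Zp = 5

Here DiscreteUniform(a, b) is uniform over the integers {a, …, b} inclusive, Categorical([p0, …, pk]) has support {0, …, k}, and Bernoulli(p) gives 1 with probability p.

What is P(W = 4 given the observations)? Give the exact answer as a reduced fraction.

Enumerate traces; 48 have nonzero weight after conditioning:
  (V=0, X=1, U=0, Z=0, Y=1, W=5) weight 1/80
  (V=0, X=1, U=0, Z=0, Y=2, W=5) weight 1/80
  (V=0, X=1, U=0, Z=1, Y=1, W=4) weight 1/80
  (V=0, X=1, U=0, Z=1, Y=2, W=4) weight 1/80
  (V=0, X=1, U=1, Z=0, Y=1, W=5) weight 1/160
  (V=0, X=1, U=1, Z=0, Y=2, W=5) weight 1/160
  (V=0, X=1, U=1, Z=1, Y=1, W=4) weight 1/160
  (V=0, X=1, U=1, Z=1, Y=2, W=4) weight 1/160
  (V=1, X=1, U=0, Z=1, Y=1, W=3) weight 1/360
  … 39 more
Group by W:
  weight(W=3) = 1/60
  weight(W=4) = 2/15
  weight(W=5) = 1/10
Total weight = 1/60 + 2/15 + 1/10 = 1/4
P(W=3 | obs) = 1/60 / 1/4 = 1/15
P(W=4 | obs) = 2/15 / 1/4 = 8/15
P(W=5 | obs) = 1/10 / 1/4 = 2/5

P(W = 4 | obs) = 8/15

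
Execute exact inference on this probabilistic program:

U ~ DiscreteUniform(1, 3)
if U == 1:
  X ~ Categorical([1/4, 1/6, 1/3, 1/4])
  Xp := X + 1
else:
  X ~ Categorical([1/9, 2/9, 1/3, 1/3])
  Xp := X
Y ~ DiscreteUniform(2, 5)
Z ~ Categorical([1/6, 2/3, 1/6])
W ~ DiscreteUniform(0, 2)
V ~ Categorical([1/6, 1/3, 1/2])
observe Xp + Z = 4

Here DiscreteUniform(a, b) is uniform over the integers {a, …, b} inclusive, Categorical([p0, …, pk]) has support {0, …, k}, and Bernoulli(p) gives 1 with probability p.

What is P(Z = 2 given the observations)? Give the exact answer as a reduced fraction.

Enumerate traces; 252 have nonzero weight after conditioning:
  (U=1, X=1, Y=2, Z=2, W=0, V=0) weight 1/7776
  (U=1, X=1, Y=2, Z=2, W=0, V=1) weight 1/3888
  (U=1, X=1, Y=2, Z=2, W=0, V=2) weight 1/2592
  (U=1, X=1, Y=2, Z=2, W=1, V=0) weight 1/7776
  (U=1, X=1, Y=2, Z=2, W=1, V=1) weight 1/3888
  (U=1, X=1, Y=2, Z=2, W=1, V=2) weight 1/2592
  (U=1, X=1, Y=2, Z=2, W=2, V=0) weight 1/7776
  (U=1, X=1, Y=2, Z=2, W=2, V=1) weight 1/3888
  (U=1, X=2, Y=2, Z=1, W=0, V=0) weight 1/972
  (U=1, X=3, Y=2, Z=0, W=0, V=0) weight 1/5184
  … 242 more
Group by Z:
  weight(Z=0) = 1/72
  weight(Z=1) = 2/9
  weight(Z=2) = 5/108
Total weight = 1/72 + 2/9 + 5/108 = 61/216
P(Z=0 | obs) = 1/72 / 61/216 = 3/61
P(Z=1 | obs) = 2/9 / 61/216 = 48/61
P(Z=2 | obs) = 5/108 / 61/216 = 10/61

P(Z = 2 | obs) = 10/61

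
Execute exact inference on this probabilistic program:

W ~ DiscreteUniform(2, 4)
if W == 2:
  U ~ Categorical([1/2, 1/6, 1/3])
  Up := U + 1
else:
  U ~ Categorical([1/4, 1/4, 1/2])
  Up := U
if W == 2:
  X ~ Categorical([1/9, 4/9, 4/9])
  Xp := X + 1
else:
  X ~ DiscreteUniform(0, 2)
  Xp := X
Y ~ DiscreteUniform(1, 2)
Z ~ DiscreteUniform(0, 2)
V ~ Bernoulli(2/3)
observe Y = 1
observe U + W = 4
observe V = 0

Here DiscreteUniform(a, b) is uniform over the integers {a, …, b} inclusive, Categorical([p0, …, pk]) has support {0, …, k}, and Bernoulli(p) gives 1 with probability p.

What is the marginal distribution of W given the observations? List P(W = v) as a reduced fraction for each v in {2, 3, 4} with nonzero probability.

P(W=2) = 2/5, P(W=3) = 3/10, P(W=4) = 3/10

Enumerate traces; 27 have nonzero weight after conditioning:
  (W=2, U=2, X=0, Y=1, Z=0, V=0) weight 1/1458
  (W=2, U=2, X=0, Y=1, Z=1, V=0) weight 1/1458
  (W=2, U=2, X=0, Y=1, Z=2, V=0) weight 1/1458
  (W=2, U=2, X=1, Y=1, Z=0, V=0) weight 2/729
  (W=2, U=2, X=1, Y=1, Z=1, V=0) weight 2/729
  (W=2, U=2, X=1, Y=1, Z=2, V=0) weight 2/729
  (W=2, U=2, X=2, Y=1, Z=0, V=0) weight 2/729
  (W=2, U=2, X=2, Y=1, Z=1, V=0) weight 2/729
  (W=3, U=1, X=0, Y=1, Z=0, V=0) weight 1/648
  (W=4, U=0, X=0, Y=1, Z=0, V=0) weight 1/648
  … 17 more
Group by W:
  weight(W=2) = 1/54
  weight(W=3) = 1/72
  weight(W=4) = 1/72
Total weight = 1/54 + 1/72 + 1/72 = 5/108
P(W=2 | obs) = 1/54 / 5/108 = 2/5
P(W=3 | obs) = 1/72 / 5/108 = 3/10
P(W=4 | obs) = 1/72 / 5/108 = 3/10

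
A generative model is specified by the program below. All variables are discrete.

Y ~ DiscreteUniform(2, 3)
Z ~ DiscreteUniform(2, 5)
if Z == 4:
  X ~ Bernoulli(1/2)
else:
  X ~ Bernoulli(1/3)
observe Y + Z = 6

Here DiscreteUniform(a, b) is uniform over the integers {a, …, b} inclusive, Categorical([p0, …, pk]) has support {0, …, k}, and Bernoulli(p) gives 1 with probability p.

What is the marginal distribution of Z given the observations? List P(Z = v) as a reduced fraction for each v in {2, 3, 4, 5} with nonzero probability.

Enumerate traces; 4 have nonzero weight after conditioning:
  (Y=2, Z=4, X=0) weight 1/16
  (Y=2, Z=4, X=1) weight 1/16
  (Y=3, Z=3, X=0) weight 1/12
  (Y=3, Z=3, X=1) weight 1/24
Group by Z:
  weight(Z=3) = 1/8
  weight(Z=4) = 1/8
Total weight = 1/8 + 1/8 = 1/4
P(Z=3 | obs) = 1/8 / 1/4 = 1/2
P(Z=4 | obs) = 1/8 / 1/4 = 1/2

P(Z=3) = 1/2, P(Z=4) = 1/2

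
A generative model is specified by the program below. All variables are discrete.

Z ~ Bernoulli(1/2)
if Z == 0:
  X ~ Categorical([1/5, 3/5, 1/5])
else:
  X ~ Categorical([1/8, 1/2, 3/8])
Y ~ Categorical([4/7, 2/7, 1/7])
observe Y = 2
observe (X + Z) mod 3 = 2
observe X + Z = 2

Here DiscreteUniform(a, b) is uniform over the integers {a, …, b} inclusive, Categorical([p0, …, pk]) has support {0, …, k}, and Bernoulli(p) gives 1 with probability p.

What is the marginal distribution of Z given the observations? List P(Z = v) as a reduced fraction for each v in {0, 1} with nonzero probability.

Enumerate traces; 2 have nonzero weight after conditioning:
  (Z=0, X=2, Y=2) weight 1/70
  (Z=1, X=1, Y=2) weight 1/28
Group by Z:
  weight(Z=0) = 1/70
  weight(Z=1) = 1/28
Total weight = 1/70 + 1/28 = 1/20
P(Z=0 | obs) = 1/70 / 1/20 = 2/7
P(Z=1 | obs) = 1/28 / 1/20 = 5/7

P(Z=0) = 2/7, P(Z=1) = 5/7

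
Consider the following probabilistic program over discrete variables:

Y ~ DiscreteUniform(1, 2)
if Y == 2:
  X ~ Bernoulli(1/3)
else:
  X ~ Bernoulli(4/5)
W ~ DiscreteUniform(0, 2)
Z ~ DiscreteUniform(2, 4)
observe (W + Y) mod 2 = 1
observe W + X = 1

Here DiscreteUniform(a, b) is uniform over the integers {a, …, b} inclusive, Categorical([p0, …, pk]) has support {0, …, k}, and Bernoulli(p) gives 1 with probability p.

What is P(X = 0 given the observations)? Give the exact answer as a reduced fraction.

Enumerate traces; 6 have nonzero weight after conditioning:
  (Y=1, X=1, W=0, Z=2) weight 2/45
  (Y=1, X=1, W=0, Z=3) weight 2/45
  (Y=1, X=1, W=0, Z=4) weight 2/45
  (Y=2, X=0, W=1, Z=2) weight 1/27
  (Y=2, X=0, W=1, Z=3) weight 1/27
  (Y=2, X=0, W=1, Z=4) weight 1/27
Group by X:
  weight(X=0) = 1/9
  weight(X=1) = 2/15
Total weight = 1/9 + 2/15 = 11/45
P(X=0 | obs) = 1/9 / 11/45 = 5/11
P(X=1 | obs) = 2/15 / 11/45 = 6/11

P(X = 0 | obs) = 5/11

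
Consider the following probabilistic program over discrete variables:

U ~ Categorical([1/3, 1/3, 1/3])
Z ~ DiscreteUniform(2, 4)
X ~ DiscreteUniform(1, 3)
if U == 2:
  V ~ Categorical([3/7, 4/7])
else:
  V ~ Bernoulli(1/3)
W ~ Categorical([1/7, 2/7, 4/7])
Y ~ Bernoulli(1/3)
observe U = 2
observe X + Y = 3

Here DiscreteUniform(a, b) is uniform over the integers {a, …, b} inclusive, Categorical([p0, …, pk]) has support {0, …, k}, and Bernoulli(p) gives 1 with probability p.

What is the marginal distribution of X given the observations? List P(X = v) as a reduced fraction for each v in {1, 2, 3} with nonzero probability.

Enumerate traces; 36 have nonzero weight after conditioning:
  (U=2, Z=2, X=2, V=0, W=0, Y=1) weight 1/1323
  (U=2, Z=2, X=2, V=0, W=1, Y=1) weight 2/1323
  (U=2, Z=2, X=2, V=0, W=2, Y=1) weight 4/1323
  (U=2, Z=2, X=2, V=1, W=0, Y=1) weight 4/3969
  (U=2, Z=2, X=2, V=1, W=1, Y=1) weight 8/3969
  (U=2, Z=2, X=2, V=1, W=2, Y=1) weight 16/3969
  (U=2, Z=2, X=3, V=0, W=0, Y=0) weight 2/1323
  (U=2, Z=2, X=3, V=0, W=1, Y=0) weight 4/1323
  … 28 more
Group by X:
  weight(X=2) = 1/27
  weight(X=3) = 2/27
Total weight = 1/27 + 2/27 = 1/9
P(X=2 | obs) = 1/27 / 1/9 = 1/3
P(X=3 | obs) = 2/27 / 1/9 = 2/3

P(X=2) = 1/3, P(X=3) = 2/3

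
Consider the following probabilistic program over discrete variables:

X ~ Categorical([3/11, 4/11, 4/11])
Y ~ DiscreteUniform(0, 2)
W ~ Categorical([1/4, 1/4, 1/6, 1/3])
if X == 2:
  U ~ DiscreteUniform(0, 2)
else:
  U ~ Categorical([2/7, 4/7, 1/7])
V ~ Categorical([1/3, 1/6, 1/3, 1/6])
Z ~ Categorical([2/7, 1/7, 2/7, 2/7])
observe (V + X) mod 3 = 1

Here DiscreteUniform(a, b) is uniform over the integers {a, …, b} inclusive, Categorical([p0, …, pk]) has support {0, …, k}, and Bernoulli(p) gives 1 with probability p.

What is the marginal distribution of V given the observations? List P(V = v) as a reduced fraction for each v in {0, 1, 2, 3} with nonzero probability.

Enumerate traces; 576 have nonzero weight after conditioning:
  (X=0, Y=0, W=0, U=0, V=1, Z=0) weight 1/3234
  (X=0, Y=0, W=0, U=0, V=1, Z=1) weight 1/6468
  (X=0, Y=0, W=0, U=0, V=1, Z=2) weight 1/3234
  (X=0, Y=0, W=0, U=0, V=1, Z=3) weight 1/3234
  (X=0, Y=0, W=0, U=1, V=1, Z=0) weight 1/1617
  (X=0, Y=0, W=0, U=1, V=1, Z=1) weight 1/3234
  (X=0, Y=0, W=0, U=1, V=1, Z=2) weight 1/1617
  (X=0, Y=0, W=0, U=1, V=1, Z=3) weight 1/1617
  (X=1, Y=0, W=0, U=0, V=0, Z=0) weight 4/4851
  (X=1, Y=0, W=0, U=0, V=3, Z=0) weight 2/4851
  … 566 more
Group by V:
  weight(V=0) = 4/33
  weight(V=1) = 1/22
  weight(V=2) = 4/33
  weight(V=3) = 2/33
Total weight = 4/33 + 1/22 + 4/33 + 2/33 = 23/66
P(V=0 | obs) = 4/33 / 23/66 = 8/23
P(V=1 | obs) = 1/22 / 23/66 = 3/23
P(V=2 | obs) = 4/33 / 23/66 = 8/23
P(V=3 | obs) = 2/33 / 23/66 = 4/23

P(V=0) = 8/23, P(V=1) = 3/23, P(V=2) = 8/23, P(V=3) = 4/23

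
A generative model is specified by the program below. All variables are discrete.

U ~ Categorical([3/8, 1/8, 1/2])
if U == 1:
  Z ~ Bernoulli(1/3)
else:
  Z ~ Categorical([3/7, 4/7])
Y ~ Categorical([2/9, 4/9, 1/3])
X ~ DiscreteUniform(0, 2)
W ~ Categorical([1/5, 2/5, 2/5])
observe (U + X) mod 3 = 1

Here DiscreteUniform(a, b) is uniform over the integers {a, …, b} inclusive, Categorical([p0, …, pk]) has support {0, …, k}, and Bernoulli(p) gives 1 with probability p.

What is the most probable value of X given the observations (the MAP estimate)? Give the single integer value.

argmax_v P(X = v | obs) = 2

Enumerate traces; 54 have nonzero weight after conditioning:
  (U=0, Z=0, Y=0, X=1, W=0) weight 1/420
  (U=0, Z=0, Y=0, X=1, W=1) weight 1/210
  (U=0, Z=0, Y=0, X=1, W=2) weight 1/210
  (U=0, Z=0, Y=1, X=1, W=0) weight 1/210
  (U=0, Z=0, Y=1, X=1, W=1) weight 1/105
  (U=0, Z=0, Y=1, X=1, W=2) weight 1/105
  (U=0, Z=0, Y=2, X=1, W=0) weight 1/280
  (U=0, Z=0, Y=2, X=1, W=1) weight 1/140
  (U=1, Z=0, Y=0, X=0, W=0) weight 1/810
  (U=2, Z=0, Y=0, X=2, W=0) weight 1/315
  … 44 more
Group by X:
  weight(X=0) = 1/24
  weight(X=1) = 1/8
  weight(X=2) = 1/6
Total weight = 1/24 + 1/8 + 1/6 = 1/3
P(X=0 | obs) = 1/24 / 1/3 = 1/8
P(X=1 | obs) = 1/8 / 1/3 = 3/8
P(X=2 | obs) = 1/6 / 1/3 = 1/2
argmax = 2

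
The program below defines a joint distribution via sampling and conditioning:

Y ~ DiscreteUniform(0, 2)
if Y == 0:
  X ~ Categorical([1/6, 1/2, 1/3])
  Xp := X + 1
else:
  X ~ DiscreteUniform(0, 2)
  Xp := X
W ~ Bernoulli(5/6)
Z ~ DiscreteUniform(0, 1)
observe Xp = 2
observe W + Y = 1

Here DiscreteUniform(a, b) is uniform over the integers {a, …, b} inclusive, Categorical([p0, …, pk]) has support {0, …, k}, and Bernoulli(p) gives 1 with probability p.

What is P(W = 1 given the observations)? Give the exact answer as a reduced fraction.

Enumerate traces; 4 have nonzero weight after conditioning:
  (Y=0, X=1, W=1, Z=0) weight 5/72
  (Y=0, X=1, W=1, Z=1) weight 5/72
  (Y=1, X=2, W=0, Z=0) weight 1/108
  (Y=1, X=2, W=0, Z=1) weight 1/108
Group by W:
  weight(W=0) = 1/54
  weight(W=1) = 5/36
Total weight = 1/54 + 5/36 = 17/108
P(W=0 | obs) = 1/54 / 17/108 = 2/17
P(W=1 | obs) = 5/36 / 17/108 = 15/17

P(W = 1 | obs) = 15/17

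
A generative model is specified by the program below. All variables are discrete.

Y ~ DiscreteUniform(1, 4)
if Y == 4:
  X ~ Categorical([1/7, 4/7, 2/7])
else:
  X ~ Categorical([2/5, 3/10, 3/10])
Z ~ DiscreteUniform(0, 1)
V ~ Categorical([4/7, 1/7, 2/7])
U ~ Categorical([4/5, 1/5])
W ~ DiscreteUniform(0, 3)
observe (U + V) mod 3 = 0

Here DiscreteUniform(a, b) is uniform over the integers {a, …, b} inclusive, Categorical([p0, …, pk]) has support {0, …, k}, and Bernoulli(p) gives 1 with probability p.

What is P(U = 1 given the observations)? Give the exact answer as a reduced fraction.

Enumerate traces; 192 have nonzero weight after conditioning:
  (Y=1, X=0, Z=0, V=0, U=0, W=0) weight 1/175
  (Y=1, X=0, Z=0, V=0, U=0, W=1) weight 1/175
  (Y=1, X=0, Z=0, V=0, U=0, W=2) weight 1/175
  (Y=1, X=0, Z=0, V=0, U=0, W=3) weight 1/175
  (Y=1, X=0, Z=0, V=2, U=1, W=0) weight 1/1400
  (Y=1, X=0, Z=0, V=2, U=1, W=1) weight 1/1400
  (Y=1, X=0, Z=0, V=2, U=1, W=2) weight 1/1400
  (Y=1, X=0, Z=0, V=2, U=1, W=3) weight 1/1400
  … 184 more
Group by U:
  weight(U=0) = 16/35
  weight(U=1) = 2/35
Total weight = 16/35 + 2/35 = 18/35
P(U=0 | obs) = 16/35 / 18/35 = 8/9
P(U=1 | obs) = 2/35 / 18/35 = 1/9

P(U = 1 | obs) = 1/9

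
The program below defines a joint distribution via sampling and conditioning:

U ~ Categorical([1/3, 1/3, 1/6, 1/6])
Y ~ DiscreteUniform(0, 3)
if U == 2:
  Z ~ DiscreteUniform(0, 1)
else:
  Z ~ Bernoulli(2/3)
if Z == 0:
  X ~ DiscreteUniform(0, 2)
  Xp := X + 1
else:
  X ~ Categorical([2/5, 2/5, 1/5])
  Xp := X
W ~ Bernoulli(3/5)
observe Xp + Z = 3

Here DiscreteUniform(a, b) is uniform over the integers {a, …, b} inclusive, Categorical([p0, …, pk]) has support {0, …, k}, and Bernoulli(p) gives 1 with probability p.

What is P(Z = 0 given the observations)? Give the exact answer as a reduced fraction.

P(Z = 0 | obs) = 65/134

Enumerate traces; 64 have nonzero weight after conditioning:
  (U=0, Y=0, Z=0, X=2, W=0) weight 1/270
  (U=0, Y=0, Z=0, X=2, W=1) weight 1/180
  (U=0, Y=0, Z=1, X=2, W=0) weight 1/225
  (U=0, Y=0, Z=1, X=2, W=1) weight 1/150
  (U=0, Y=1, Z=0, X=2, W=0) weight 1/270
  (U=0, Y=1, Z=0, X=2, W=1) weight 1/180
  (U=0, Y=1, Z=1, X=2, W=0) weight 1/225
  (U=0, Y=1, Z=1, X=2, W=1) weight 1/150
  … 56 more
Group by Z:
  weight(Z=0) = 13/108
  weight(Z=1) = 23/180
Total weight = 13/108 + 23/180 = 67/270
P(Z=0 | obs) = 13/108 / 67/270 = 65/134
P(Z=1 | obs) = 23/180 / 67/270 = 69/134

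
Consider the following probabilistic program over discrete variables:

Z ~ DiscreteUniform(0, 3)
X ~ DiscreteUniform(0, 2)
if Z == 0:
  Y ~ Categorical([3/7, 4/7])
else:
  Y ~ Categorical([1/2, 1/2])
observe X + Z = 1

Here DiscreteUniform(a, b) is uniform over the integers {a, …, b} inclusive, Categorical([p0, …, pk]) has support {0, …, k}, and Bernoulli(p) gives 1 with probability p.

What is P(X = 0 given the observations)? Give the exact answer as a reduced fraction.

Enumerate traces; 4 have nonzero weight after conditioning:
  (Z=0, X=1, Y=0) weight 1/28
  (Z=0, X=1, Y=1) weight 1/21
  (Z=1, X=0, Y=0) weight 1/24
  (Z=1, X=0, Y=1) weight 1/24
Group by X:
  weight(X=0) = 1/12
  weight(X=1) = 1/12
Total weight = 1/12 + 1/12 = 1/6
P(X=0 | obs) = 1/12 / 1/6 = 1/2
P(X=1 | obs) = 1/12 / 1/6 = 1/2

P(X = 0 | obs) = 1/2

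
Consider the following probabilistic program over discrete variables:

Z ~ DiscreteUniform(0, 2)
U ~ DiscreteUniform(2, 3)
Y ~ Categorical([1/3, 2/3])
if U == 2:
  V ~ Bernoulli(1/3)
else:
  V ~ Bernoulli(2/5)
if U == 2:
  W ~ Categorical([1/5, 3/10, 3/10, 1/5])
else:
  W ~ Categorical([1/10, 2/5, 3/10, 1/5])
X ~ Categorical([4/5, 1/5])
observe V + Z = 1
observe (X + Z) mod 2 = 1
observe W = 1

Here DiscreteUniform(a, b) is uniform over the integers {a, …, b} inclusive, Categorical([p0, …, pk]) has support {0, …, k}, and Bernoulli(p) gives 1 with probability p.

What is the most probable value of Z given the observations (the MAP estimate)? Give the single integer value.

argmax_v P(Z = v | obs) = 1

Enumerate traces; 8 have nonzero weight after conditioning:
  (Z=0, U=2, Y=0, V=1, W=1, X=1) weight 1/900
  (Z=0, U=2, Y=1, V=1, W=1, X=1) weight 1/450
  (Z=0, U=3, Y=0, V=1, W=1, X=1) weight 2/1125
  (Z=0, U=3, Y=1, V=1, W=1, X=1) weight 4/1125
  (Z=1, U=2, Y=0, V=0, W=1, X=0) weight 2/225
  (Z=1, U=2, Y=1, V=0, W=1, X=0) weight 4/225
  (Z=1, U=3, Y=0, V=0, W=1, X=0) weight 4/375
  (Z=1, U=3, Y=1, V=0, W=1, X=0) weight 8/375
Group by Z:
  weight(Z=0) = 13/1500
  weight(Z=1) = 22/375
Total weight = 13/1500 + 22/375 = 101/1500
P(Z=0 | obs) = 13/1500 / 101/1500 = 13/101
P(Z=1 | obs) = 22/375 / 101/1500 = 88/101
argmax = 1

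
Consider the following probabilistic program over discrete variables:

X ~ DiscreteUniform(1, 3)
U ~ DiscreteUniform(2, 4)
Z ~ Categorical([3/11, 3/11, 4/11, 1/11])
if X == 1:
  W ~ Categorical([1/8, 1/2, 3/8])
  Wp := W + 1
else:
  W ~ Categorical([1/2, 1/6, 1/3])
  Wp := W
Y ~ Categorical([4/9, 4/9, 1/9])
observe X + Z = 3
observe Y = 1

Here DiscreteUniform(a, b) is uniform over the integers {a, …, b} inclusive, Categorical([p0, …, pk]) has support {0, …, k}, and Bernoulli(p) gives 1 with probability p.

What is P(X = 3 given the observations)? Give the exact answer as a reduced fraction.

Enumerate traces; 27 have nonzero weight after conditioning:
  (X=1, U=2, Z=2, W=0, Y=1) weight 2/891
  (X=1, U=2, Z=2, W=1, Y=1) weight 8/891
  (X=1, U=2, Z=2, W=2, Y=1) weight 2/297
  (X=1, U=3, Z=2, W=0, Y=1) weight 2/891
  (X=1, U=3, Z=2, W=1, Y=1) weight 8/891
  (X=1, U=3, Z=2, W=2, Y=1) weight 2/297
  (X=1, U=4, Z=2, W=0, Y=1) weight 2/891
  (X=1, U=4, Z=2, W=1, Y=1) weight 8/891
  (X=2, U=2, Z=1, W=0, Y=1) weight 2/297
  (X=3, U=2, Z=0, W=0, Y=1) weight 2/297
  … 17 more
Group by X:
  weight(X=1) = 16/297
  weight(X=2) = 4/99
  weight(X=3) = 4/99
Total weight = 16/297 + 4/99 + 4/99 = 40/297
P(X=1 | obs) = 16/297 / 40/297 = 2/5
P(X=2 | obs) = 4/99 / 40/297 = 3/10
P(X=3 | obs) = 4/99 / 40/297 = 3/10

P(X = 3 | obs) = 3/10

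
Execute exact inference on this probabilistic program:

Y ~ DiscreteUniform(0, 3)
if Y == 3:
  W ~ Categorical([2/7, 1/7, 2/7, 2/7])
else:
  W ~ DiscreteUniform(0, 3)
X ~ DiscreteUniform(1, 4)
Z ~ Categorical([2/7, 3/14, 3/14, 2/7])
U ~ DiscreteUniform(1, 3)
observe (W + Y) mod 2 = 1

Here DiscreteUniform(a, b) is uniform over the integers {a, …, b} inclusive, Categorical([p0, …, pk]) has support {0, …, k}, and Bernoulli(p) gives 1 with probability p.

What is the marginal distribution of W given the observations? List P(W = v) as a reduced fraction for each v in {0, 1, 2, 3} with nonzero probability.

Enumerate traces; 384 have nonzero weight after conditioning:
  (Y=0, W=1, X=1, Z=0, U=1) weight 1/672
  (Y=0, W=1, X=1, Z=0, U=2) weight 1/672
  (Y=0, W=1, X=1, Z=0, U=3) weight 1/672
  (Y=0, W=1, X=1, Z=1, U=1) weight 1/896
  (Y=0, W=1, X=1, Z=1, U=2) weight 1/896
  (Y=0, W=1, X=1, Z=1, U=3) weight 1/896
  (Y=0, W=1, X=1, Z=2, U=1) weight 1/896
  (Y=0, W=1, X=1, Z=2, U=2) weight 1/896
  (Y=0, W=3, X=1, Z=0, U=1) weight 1/672
  (Y=1, W=0, X=1, Z=0, U=1) weight 1/672
  … 374 more
Group by W:
  weight(W=0) = 15/112
  weight(W=1) = 1/8
  weight(W=2) = 15/112
  weight(W=3) = 1/8
Total weight = 15/112 + 1/8 + 15/112 + 1/8 = 29/56
P(W=0 | obs) = 15/112 / 29/56 = 15/58
P(W=1 | obs) = 1/8 / 29/56 = 7/29
P(W=2 | obs) = 15/112 / 29/56 = 15/58
P(W=3 | obs) = 1/8 / 29/56 = 7/29

P(W=0) = 15/58, P(W=1) = 7/29, P(W=2) = 15/58, P(W=3) = 7/29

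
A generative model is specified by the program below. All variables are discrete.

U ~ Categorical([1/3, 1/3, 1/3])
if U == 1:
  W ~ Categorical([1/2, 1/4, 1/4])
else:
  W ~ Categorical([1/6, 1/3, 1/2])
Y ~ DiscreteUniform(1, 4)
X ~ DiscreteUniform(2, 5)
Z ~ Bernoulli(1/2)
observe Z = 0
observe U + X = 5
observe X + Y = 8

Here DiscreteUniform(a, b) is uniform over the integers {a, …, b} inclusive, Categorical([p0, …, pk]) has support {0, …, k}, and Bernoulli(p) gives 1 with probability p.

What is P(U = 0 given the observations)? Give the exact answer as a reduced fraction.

Enumerate traces; 6 have nonzero weight after conditioning:
  (U=0, W=0, Y=3, X=5, Z=0) weight 1/576
  (U=0, W=1, Y=3, X=5, Z=0) weight 1/288
  (U=0, W=2, Y=3, X=5, Z=0) weight 1/192
  (U=1, W=0, Y=4, X=4, Z=0) weight 1/192
  (U=1, W=1, Y=4, X=4, Z=0) weight 1/384
  (U=1, W=2, Y=4, X=4, Z=0) weight 1/384
Group by U:
  weight(U=0) = 1/96
  weight(U=1) = 1/96
Total weight = 1/96 + 1/96 = 1/48
P(U=0 | obs) = 1/96 / 1/48 = 1/2
P(U=1 | obs) = 1/96 / 1/48 = 1/2

P(U = 0 | obs) = 1/2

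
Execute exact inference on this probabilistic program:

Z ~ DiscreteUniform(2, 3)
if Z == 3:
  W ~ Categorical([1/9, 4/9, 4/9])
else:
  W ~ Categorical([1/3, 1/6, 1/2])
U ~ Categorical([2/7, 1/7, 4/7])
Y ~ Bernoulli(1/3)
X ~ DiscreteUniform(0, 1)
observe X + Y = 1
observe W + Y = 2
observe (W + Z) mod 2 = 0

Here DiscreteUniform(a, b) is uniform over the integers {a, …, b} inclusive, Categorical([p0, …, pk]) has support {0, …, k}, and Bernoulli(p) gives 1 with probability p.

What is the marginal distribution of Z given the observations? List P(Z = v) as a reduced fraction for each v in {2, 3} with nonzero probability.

P(Z=2) = 9/13, P(Z=3) = 4/13

Enumerate traces; 6 have nonzero weight after conditioning:
  (Z=2, W=2, U=0, Y=0, X=1) weight 1/42
  (Z=2, W=2, U=1, Y=0, X=1) weight 1/84
  (Z=2, W=2, U=2, Y=0, X=1) weight 1/21
  (Z=3, W=1, U=0, Y=1, X=0) weight 2/189
  (Z=3, W=1, U=1, Y=1, X=0) weight 1/189
  (Z=3, W=1, U=2, Y=1, X=0) weight 4/189
Group by Z:
  weight(Z=2) = 1/12
  weight(Z=3) = 1/27
Total weight = 1/12 + 1/27 = 13/108
P(Z=2 | obs) = 1/12 / 13/108 = 9/13
P(Z=3 | obs) = 1/27 / 13/108 = 4/13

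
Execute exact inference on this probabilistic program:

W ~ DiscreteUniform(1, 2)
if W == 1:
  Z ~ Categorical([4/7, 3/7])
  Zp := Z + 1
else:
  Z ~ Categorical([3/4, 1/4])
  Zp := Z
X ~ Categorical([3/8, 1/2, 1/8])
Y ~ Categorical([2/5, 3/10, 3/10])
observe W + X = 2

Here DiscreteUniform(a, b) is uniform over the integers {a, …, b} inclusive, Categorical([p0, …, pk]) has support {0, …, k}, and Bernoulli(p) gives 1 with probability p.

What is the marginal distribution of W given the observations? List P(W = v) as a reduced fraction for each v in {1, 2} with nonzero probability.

Enumerate traces; 12 have nonzero weight after conditioning:
  (W=1, Z=0, X=1, Y=0) weight 2/35
  (W=1, Z=0, X=1, Y=1) weight 3/70
  (W=1, Z=0, X=1, Y=2) weight 3/70
  (W=1, Z=1, X=1, Y=0) weight 3/70
  (W=1, Z=1, X=1, Y=1) weight 9/280
  (W=1, Z=1, X=1, Y=2) weight 9/280
  (W=2, Z=0, X=0, Y=0) weight 9/160
  (W=2, Z=0, X=0, Y=1) weight 27/640
  … 4 more
Group by W:
  weight(W=1) = 1/4
  weight(W=2) = 3/16
Total weight = 1/4 + 3/16 = 7/16
P(W=1 | obs) = 1/4 / 7/16 = 4/7
P(W=2 | obs) = 3/16 / 7/16 = 3/7

P(W=1) = 4/7, P(W=2) = 3/7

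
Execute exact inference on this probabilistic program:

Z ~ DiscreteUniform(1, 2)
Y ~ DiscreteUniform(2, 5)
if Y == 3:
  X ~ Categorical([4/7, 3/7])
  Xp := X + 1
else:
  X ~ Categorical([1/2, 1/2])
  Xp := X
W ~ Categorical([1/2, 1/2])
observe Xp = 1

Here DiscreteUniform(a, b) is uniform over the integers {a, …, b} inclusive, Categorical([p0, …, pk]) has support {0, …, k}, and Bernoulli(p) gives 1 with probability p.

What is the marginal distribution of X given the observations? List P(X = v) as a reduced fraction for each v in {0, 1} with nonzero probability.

Enumerate traces; 16 have nonzero weight after conditioning:
  (Z=1, Y=2, X=1, W=0) weight 1/32
  (Z=1, Y=2, X=1, W=1) weight 1/32
  (Z=1, Y=3, X=0, W=0) weight 1/28
  (Z=1, Y=3, X=0, W=1) weight 1/28
  (Z=1, Y=4, X=1, W=0) weight 1/32
  (Z=1, Y=4, X=1, W=1) weight 1/32
  (Z=1, Y=5, X=1, W=0) weight 1/32
  (Z=1, Y=5, X=1, W=1) weight 1/32
  … 8 more
Group by X:
  weight(X=0) = 1/7
  weight(X=1) = 3/8
Total weight = 1/7 + 3/8 = 29/56
P(X=0 | obs) = 1/7 / 29/56 = 8/29
P(X=1 | obs) = 3/8 / 29/56 = 21/29

P(X=0) = 8/29, P(X=1) = 21/29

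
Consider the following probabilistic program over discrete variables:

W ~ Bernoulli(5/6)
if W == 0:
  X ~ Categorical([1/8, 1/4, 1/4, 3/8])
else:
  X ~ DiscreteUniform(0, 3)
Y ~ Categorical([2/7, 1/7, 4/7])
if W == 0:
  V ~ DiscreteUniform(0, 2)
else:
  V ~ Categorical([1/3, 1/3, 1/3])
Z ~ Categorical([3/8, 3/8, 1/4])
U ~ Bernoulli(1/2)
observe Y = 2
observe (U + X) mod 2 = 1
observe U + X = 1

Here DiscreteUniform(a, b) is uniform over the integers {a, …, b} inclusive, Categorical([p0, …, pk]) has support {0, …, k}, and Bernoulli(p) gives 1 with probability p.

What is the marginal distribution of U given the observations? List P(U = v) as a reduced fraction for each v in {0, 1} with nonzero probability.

Enumerate traces; 36 have nonzero weight after conditioning:
  (W=0, X=0, Y=2, V=0, Z=0, U=1) weight 1/1344
  (W=0, X=0, Y=2, V=0, Z=1, U=1) weight 1/1344
  (W=0, X=0, Y=2, V=0, Z=2, U=1) weight 1/2016
  (W=0, X=0, Y=2, V=1, Z=0, U=1) weight 1/1344
  (W=0, X=0, Y=2, V=1, Z=1, U=1) weight 1/1344
  (W=0, X=0, Y=2, V=1, Z=2, U=1) weight 1/2016
  (W=0, X=0, Y=2, V=2, Z=0, U=1) weight 1/1344
  (W=0, X=0, Y=2, V=2, Z=1, U=1) weight 1/1344
  (W=0, X=1, Y=2, V=0, Z=0, U=0) weight 1/672
  … 27 more
Group by U:
  weight(U=0) = 1/14
  weight(U=1) = 11/168
Total weight = 1/14 + 11/168 = 23/168
P(U=0 | obs) = 1/14 / 23/168 = 12/23
P(U=1 | obs) = 11/168 / 23/168 = 11/23

P(U=0) = 12/23, P(U=1) = 11/23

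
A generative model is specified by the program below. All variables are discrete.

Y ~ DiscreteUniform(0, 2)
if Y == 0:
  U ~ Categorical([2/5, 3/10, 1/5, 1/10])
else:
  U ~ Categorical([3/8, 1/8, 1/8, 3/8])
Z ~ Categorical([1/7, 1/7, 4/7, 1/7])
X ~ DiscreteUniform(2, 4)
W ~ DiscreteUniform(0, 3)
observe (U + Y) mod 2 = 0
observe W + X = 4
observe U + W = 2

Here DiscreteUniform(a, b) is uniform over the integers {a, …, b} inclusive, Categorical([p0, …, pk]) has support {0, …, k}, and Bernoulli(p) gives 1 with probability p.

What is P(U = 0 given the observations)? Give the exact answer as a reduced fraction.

P(U = 0 | obs) = 31/49

Enumerate traces; 20 have nonzero weight after conditioning:
  (Y=0, U=0, Z=0, X=2, W=2) weight 1/630
  (Y=0, U=0, Z=1, X=2, W=2) weight 1/630
  (Y=0, U=0, Z=2, X=2, W=2) weight 2/315
  (Y=0, U=0, Z=3, X=2, W=2) weight 1/630
  (Y=0, U=2, Z=0, X=4, W=0) weight 1/1260
  (Y=0, U=2, Z=1, X=4, W=0) weight 1/1260
  (Y=0, U=2, Z=2, X=4, W=0) weight 1/315
  (Y=0, U=2, Z=3, X=4, W=0) weight 1/1260
  (Y=1, U=1, Z=0, X=3, W=1) weight 1/2016
  … 11 more
Group by U:
  weight(U=0) = 31/1440
  weight(U=1) = 1/288
  weight(U=2) = 13/1440
Total weight = 31/1440 + 1/288 + 13/1440 = 49/1440
P(U=0 | obs) = 31/1440 / 49/1440 = 31/49
P(U=1 | obs) = 1/288 / 49/1440 = 5/49
P(U=2 | obs) = 13/1440 / 49/1440 = 13/49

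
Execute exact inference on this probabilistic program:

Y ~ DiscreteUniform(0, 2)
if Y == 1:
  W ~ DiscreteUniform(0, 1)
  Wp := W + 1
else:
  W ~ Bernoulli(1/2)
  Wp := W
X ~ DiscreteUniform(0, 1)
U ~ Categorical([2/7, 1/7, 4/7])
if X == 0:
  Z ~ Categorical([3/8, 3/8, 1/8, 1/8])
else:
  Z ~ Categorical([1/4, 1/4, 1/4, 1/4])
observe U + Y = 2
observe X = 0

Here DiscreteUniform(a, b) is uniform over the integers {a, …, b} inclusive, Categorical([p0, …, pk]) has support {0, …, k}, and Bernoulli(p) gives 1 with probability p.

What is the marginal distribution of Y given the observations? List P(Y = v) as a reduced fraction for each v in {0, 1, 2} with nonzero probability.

Enumerate traces; 24 have nonzero weight after conditioning:
  (Y=0, W=0, X=0, U=2, Z=0) weight 1/56
  (Y=0, W=0, X=0, U=2, Z=1) weight 1/56
  (Y=0, W=0, X=0, U=2, Z=2) weight 1/168
  (Y=0, W=0, X=0, U=2, Z=3) weight 1/168
  (Y=0, W=1, X=0, U=2, Z=0) weight 1/56
  (Y=0, W=1, X=0, U=2, Z=1) weight 1/56
  (Y=0, W=1, X=0, U=2, Z=2) weight 1/168
  (Y=0, W=1, X=0, U=2, Z=3) weight 1/168
  (Y=1, W=0, X=0, U=1, Z=0) weight 1/224
  (Y=2, W=0, X=0, U=0, Z=0) weight 1/112
  … 14 more
Group by Y:
  weight(Y=0) = 2/21
  weight(Y=1) = 1/42
  weight(Y=2) = 1/21
Total weight = 2/21 + 1/42 + 1/21 = 1/6
P(Y=0 | obs) = 2/21 / 1/6 = 4/7
P(Y=1 | obs) = 1/42 / 1/6 = 1/7
P(Y=2 | obs) = 1/21 / 1/6 = 2/7

P(Y=0) = 4/7, P(Y=1) = 1/7, P(Y=2) = 2/7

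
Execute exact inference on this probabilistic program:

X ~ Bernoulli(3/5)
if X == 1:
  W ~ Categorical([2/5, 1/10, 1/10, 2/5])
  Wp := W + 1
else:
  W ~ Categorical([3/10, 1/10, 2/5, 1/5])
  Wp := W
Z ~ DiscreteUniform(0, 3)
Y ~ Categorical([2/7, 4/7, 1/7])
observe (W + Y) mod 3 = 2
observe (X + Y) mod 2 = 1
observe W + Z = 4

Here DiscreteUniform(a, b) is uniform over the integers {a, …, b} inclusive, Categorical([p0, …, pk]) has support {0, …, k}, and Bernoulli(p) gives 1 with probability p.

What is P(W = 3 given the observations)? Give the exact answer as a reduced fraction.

Enumerate traces; 3 have nonzero weight after conditioning:
  (X=0, W=1, Z=3, Y=1) weight 1/175
  (X=1, W=2, Z=2, Y=0) weight 3/700
  (X=1, W=3, Z=1, Y=2) weight 3/350
Group by W:
  weight(W=1) = 1/175
  weight(W=2) = 3/700
  weight(W=3) = 3/350
Total weight = 1/175 + 3/700 + 3/350 = 13/700
P(W=1 | obs) = 1/175 / 13/700 = 4/13
P(W=2 | obs) = 3/700 / 13/700 = 3/13
P(W=3 | obs) = 3/350 / 13/700 = 6/13

P(W = 3 | obs) = 6/13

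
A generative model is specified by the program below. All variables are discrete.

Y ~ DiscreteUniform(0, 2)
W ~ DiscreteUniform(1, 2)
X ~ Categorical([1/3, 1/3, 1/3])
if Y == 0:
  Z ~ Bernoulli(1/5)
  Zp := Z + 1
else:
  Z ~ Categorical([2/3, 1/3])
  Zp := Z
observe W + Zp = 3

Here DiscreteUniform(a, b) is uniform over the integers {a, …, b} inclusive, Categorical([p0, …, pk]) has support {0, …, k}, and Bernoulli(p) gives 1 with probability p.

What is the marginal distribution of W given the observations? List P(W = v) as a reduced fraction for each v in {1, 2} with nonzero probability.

Enumerate traces; 12 have nonzero weight after conditioning:
  (Y=0, W=1, X=0, Z=1) weight 1/90
  (Y=0, W=1, X=1, Z=1) weight 1/90
  (Y=0, W=1, X=2, Z=1) weight 1/90
  (Y=0, W=2, X=0, Z=0) weight 2/45
  (Y=0, W=2, X=1, Z=0) weight 2/45
  (Y=0, W=2, X=2, Z=0) weight 2/45
  (Y=1, W=2, X=0, Z=1) weight 1/54
  (Y=1, W=2, X=1, Z=1) weight 1/54
  … 4 more
Group by W:
  weight(W=1) = 1/30
  weight(W=2) = 11/45
Total weight = 1/30 + 11/45 = 5/18
P(W=1 | obs) = 1/30 / 5/18 = 3/25
P(W=2 | obs) = 11/45 / 5/18 = 22/25

P(W=1) = 3/25, P(W=2) = 22/25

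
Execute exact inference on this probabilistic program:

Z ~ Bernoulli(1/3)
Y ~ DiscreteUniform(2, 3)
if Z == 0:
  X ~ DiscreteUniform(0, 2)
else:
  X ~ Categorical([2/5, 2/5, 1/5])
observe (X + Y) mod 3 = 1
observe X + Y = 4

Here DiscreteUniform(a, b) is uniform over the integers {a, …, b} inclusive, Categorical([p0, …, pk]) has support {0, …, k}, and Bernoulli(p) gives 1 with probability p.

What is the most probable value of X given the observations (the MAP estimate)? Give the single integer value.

Enumerate traces; 4 have nonzero weight after conditioning:
  (Z=0, Y=2, X=2) weight 1/9
  (Z=0, Y=3, X=1) weight 1/9
  (Z=1, Y=2, X=2) weight 1/30
  (Z=1, Y=3, X=1) weight 1/15
Group by X:
  weight(X=1) = 8/45
  weight(X=2) = 13/90
Total weight = 8/45 + 13/90 = 29/90
P(X=1 | obs) = 8/45 / 29/90 = 16/29
P(X=2 | obs) = 13/90 / 29/90 = 13/29
argmax = 1

argmax_v P(X = v | obs) = 1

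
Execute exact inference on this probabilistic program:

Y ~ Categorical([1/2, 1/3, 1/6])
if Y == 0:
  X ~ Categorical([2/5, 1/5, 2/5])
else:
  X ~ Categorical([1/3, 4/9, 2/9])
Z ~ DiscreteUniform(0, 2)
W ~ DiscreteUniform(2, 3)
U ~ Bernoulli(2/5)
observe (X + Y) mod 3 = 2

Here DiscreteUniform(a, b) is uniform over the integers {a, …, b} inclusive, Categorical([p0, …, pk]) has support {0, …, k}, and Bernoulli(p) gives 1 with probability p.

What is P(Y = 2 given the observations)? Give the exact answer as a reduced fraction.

P(Y = 2 | obs) = 15/109

Enumerate traces; 36 have nonzero weight after conditioning:
  (Y=0, X=2, Z=0, W=2, U=0) weight 1/50
  (Y=0, X=2, Z=0, W=2, U=1) weight 1/75
  (Y=0, X=2, Z=0, W=3, U=0) weight 1/50
  (Y=0, X=2, Z=0, W=3, U=1) weight 1/75
  (Y=0, X=2, Z=1, W=2, U=0) weight 1/50
  (Y=0, X=2, Z=1, W=2, U=1) weight 1/75
  (Y=0, X=2, Z=1, W=3, U=0) weight 1/50
  (Y=0, X=2, Z=1, W=3, U=1) weight 1/75
  (Y=1, X=1, Z=0, W=2, U=0) weight 2/135
  (Y=2, X=0, Z=0, W=2, U=0) weight 1/180
  … 26 more
Group by Y:
  weight(Y=0) = 1/5
  weight(Y=1) = 4/27
  weight(Y=2) = 1/18
Total weight = 1/5 + 4/27 + 1/18 = 109/270
P(Y=0 | obs) = 1/5 / 109/270 = 54/109
P(Y=1 | obs) = 4/27 / 109/270 = 40/109
P(Y=2 | obs) = 1/18 / 109/270 = 15/109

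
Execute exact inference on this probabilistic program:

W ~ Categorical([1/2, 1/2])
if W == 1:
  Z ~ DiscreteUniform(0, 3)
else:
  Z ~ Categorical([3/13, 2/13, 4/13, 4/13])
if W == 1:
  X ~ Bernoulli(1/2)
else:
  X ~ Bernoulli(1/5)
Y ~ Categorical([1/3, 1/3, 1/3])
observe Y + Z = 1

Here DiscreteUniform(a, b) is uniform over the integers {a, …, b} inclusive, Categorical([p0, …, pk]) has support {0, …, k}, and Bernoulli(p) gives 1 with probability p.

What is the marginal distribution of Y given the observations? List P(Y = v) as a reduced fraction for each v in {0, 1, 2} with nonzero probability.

Enumerate traces; 8 have nonzero weight after conditioning:
  (W=0, Z=0, X=0, Y=1) weight 2/65
  (W=0, Z=0, X=1, Y=1) weight 1/130
  (W=0, Z=1, X=0, Y=0) weight 4/195
  (W=0, Z=1, X=1, Y=0) weight 1/195
  (W=1, Z=0, X=0, Y=1) weight 1/48
  (W=1, Z=0, X=1, Y=1) weight 1/48
  (W=1, Z=1, X=0, Y=0) weight 1/48
  (W=1, Z=1, X=1, Y=0) weight 1/48
Group by Y:
  weight(Y=0) = 7/104
  weight(Y=1) = 25/312
Total weight = 7/104 + 25/312 = 23/156
P(Y=0 | obs) = 7/104 / 23/156 = 21/46
P(Y=1 | obs) = 25/312 / 23/156 = 25/46

P(Y=0) = 21/46, P(Y=1) = 25/46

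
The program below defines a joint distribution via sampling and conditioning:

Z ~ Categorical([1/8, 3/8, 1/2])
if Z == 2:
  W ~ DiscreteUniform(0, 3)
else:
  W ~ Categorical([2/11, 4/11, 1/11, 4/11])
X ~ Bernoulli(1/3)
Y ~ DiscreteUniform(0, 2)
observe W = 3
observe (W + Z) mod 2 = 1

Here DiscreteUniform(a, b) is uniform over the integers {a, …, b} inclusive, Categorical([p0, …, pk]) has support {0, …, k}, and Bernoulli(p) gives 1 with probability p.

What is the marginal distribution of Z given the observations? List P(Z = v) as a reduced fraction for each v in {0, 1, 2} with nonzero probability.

P(Z=0) = 4/15, P(Z=2) = 11/15

Enumerate traces; 12 have nonzero weight after conditioning:
  (Z=0, W=3, X=0, Y=0) weight 1/99
  (Z=0, W=3, X=0, Y=1) weight 1/99
  (Z=0, W=3, X=0, Y=2) weight 1/99
  (Z=0, W=3, X=1, Y=0) weight 1/198
  (Z=0, W=3, X=1, Y=1) weight 1/198
  (Z=0, W=3, X=1, Y=2) weight 1/198
  (Z=2, W=3, X=0, Y=0) weight 1/36
  (Z=2, W=3, X=0, Y=1) weight 1/36
  … 4 more
Group by Z:
  weight(Z=0) = 1/22
  weight(Z=2) = 1/8
Total weight = 1/22 + 1/8 = 15/88
P(Z=0 | obs) = 1/22 / 15/88 = 4/15
P(Z=2 | obs) = 1/8 / 15/88 = 11/15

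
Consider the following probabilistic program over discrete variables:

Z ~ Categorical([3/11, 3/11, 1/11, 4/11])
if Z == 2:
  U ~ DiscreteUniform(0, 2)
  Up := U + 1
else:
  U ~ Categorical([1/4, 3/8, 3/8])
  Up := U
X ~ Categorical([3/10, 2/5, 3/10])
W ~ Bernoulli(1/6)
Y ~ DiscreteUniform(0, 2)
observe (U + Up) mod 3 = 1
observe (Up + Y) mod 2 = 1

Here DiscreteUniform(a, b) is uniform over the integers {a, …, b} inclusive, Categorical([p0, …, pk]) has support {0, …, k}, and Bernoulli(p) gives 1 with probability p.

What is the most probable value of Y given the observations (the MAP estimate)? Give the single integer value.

Enumerate traces; 30 have nonzero weight after conditioning:
  (Z=0, U=2, X=0, W=0, Y=1) weight 3/352
  (Z=0, U=2, X=0, W=1, Y=1) weight 3/1760
  (Z=0, U=2, X=1, W=0, Y=1) weight 1/88
  (Z=0, U=2, X=1, W=1, Y=1) weight 1/440
  (Z=0, U=2, X=2, W=0, Y=1) weight 3/352
  (Z=0, U=2, X=2, W=1, Y=1) weight 3/1760
  (Z=1, U=2, X=0, W=0, Y=1) weight 3/352
  (Z=1, U=2, X=0, W=1, Y=1) weight 3/1760
  (Z=2, U=0, X=0, W=0, Y=0) weight 1/396
  (Z=2, U=0, X=0, W=0, Y=2) weight 1/396
  … 20 more
Group by Y:
  weight(Y=0) = 1/99
  weight(Y=1) = 5/44
  weight(Y=2) = 1/99
Total weight = 1/99 + 5/44 + 1/99 = 53/396
P(Y=0 | obs) = 1/99 / 53/396 = 4/53
P(Y=1 | obs) = 5/44 / 53/396 = 45/53
P(Y=2 | obs) = 1/99 / 53/396 = 4/53
argmax = 1

argmax_v P(Y = v | obs) = 1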